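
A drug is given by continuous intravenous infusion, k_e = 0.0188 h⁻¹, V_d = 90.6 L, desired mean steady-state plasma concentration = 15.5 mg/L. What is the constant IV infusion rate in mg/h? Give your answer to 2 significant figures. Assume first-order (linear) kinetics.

26 mg/h

CL = k × Vd = 0.01880 × 90.6 = 1.703 L/h
At steady state, infusion rate R₀ = Css × CL = 15.5 × 1.703 = 26.40 mg/h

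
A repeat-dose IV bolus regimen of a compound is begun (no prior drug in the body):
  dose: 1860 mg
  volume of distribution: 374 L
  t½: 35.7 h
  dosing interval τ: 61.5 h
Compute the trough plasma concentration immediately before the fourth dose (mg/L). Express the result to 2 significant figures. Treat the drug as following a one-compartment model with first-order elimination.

2.1 mg/L

C₀ per dose = Dose / Vd = 1860 / 374 = 4.973 mg/L
k = ln2 / t½ = 0.693147 / 35.7 = 0.01942 h⁻¹
Fraction remaining after one interval: r = e^(−kτ) = e^(−0.01942 × 61.5) = 0.3029
Before dose 4, 3 doses have been given (aged 1τ, 2τ, 3τ).
C_trough = C₀ × (r + r² + … + r^3) = C₀ × r(1−r^3)/(1−r)
        = 4.973 × 0.3029 × (1 − 0.02779) / (1 − 0.3029) = 2.101 mg/L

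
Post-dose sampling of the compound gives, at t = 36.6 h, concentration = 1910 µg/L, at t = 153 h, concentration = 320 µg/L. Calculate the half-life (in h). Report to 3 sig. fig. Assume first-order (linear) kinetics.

k = ln(C₁/C₂) / (t₂ − t₁) = ln(1910/320) / (153 − 36.6)
  = 1.787 / 116.4 = 0.01535 h⁻¹
t½ = ln2 / k = 0.693147 / 0.01535 = 45.16 h

45.2 h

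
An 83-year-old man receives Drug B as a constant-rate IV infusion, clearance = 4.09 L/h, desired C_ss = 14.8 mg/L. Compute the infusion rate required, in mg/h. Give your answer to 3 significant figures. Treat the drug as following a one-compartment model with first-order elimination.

At steady state, infusion rate R₀ = Css × CL = 14.8 × 4.090 = 60.53 mg/h

60.5 mg/h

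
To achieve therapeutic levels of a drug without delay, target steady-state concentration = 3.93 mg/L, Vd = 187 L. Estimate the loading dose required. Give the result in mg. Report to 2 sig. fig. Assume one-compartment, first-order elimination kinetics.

LD = Css × Vd = 3.93 × 187 = 734.9 mg

730 mg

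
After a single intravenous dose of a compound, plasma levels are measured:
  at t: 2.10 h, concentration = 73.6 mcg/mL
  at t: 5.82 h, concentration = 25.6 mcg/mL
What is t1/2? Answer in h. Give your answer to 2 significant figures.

2.4 h

k = ln(C₁/C₂) / (t₂ − t₁) = ln(73.6/25.6) / (5.82 − 2.10)
  = 1.056 / 3.720 = 0.2839 h⁻¹
t½ = ln2 / k = 0.693147 / 0.2839 = 2.442 h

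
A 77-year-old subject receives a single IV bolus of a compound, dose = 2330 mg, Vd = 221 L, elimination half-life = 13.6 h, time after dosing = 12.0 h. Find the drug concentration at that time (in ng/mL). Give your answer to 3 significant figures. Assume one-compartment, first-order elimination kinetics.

5720 ng/mL

C₀ = Dose / Vd = 2330 / 221 = 10.54 mg/L
k = ln2 / t½ = 0.693147 / 13.6 = 0.05097 h⁻¹
C = C₀ · e^(−k·t) = 10.54 × e^(−0.05097 × 12.0)
  = 10.54 × 0.5425 = 5.718 mg/L
Convert: 5.718 mg/L × 1000 = 5718 ng/mL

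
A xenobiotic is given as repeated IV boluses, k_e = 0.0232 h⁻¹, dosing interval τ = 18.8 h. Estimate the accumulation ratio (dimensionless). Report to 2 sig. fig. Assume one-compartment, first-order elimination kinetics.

e^(−kτ) = e^(−0.02320 × 18.8) = 0.6465
Accumulation ratio R = 1 / (1 − e^(−kτ)) = 1 / (1 − 0.6465) = 2.829

2.8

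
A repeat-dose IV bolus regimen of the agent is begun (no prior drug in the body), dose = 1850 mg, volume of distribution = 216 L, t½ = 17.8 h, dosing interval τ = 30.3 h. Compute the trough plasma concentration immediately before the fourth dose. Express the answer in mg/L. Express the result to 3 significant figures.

3.69 mg/L

C₀ per dose = Dose / Vd = 1850 / 216 = 8.565 mg/L
k = ln2 / t½ = 0.693147 / 17.8 = 0.03894 h⁻¹
Fraction remaining after one interval: r = e^(−kτ) = e^(−0.03894 × 30.3) = 0.3073
Before dose 4, 3 doses have been given (aged 1τ, 2τ, 3τ).
C_trough = C₀ × (r + r² + … + r^3) = C₀ × r(1−r^3)/(1−r)
        = 8.565 × 0.3073 × (1 − 0.02902) / (1 − 0.3073) = 3.689 mg/L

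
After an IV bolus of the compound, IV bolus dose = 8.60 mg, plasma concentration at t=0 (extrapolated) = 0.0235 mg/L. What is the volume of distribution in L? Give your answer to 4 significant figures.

Vd = Dose / C₀ = 8.600 / 0.0235 = 366.0 L

366.0 L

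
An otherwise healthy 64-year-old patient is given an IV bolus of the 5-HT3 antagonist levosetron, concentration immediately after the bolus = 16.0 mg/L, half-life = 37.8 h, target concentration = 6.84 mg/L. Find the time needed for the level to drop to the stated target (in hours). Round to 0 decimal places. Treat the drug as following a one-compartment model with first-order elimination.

46 h

k = ln2 / t½ = 0.693147 / 37.8 = 0.01834 h⁻¹
t = ln(C₀ / C) / k = ln(16.00 / 6.84) / 0.01834
  = ln(2.339) / 0.01834 = 0.8497 / 0.01834 = 46.33 h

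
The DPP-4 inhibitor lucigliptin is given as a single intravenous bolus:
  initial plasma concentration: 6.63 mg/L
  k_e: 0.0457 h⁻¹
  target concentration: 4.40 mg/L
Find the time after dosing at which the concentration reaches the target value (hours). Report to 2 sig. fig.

t = ln(C₀ / C) / k = ln(6.630 / 4.40) / 0.04570
  = ln(1.507) / 0.04570 = 0.4101 / 0.04570 = 8.974 h

9.0 h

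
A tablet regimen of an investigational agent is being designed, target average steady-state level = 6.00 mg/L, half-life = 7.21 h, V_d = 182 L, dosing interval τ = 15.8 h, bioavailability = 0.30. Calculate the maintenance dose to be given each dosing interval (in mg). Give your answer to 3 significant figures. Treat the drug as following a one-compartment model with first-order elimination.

k = ln2 / t½ = 0.693147 / 7.21 = 0.09614 h⁻¹
CL = k × Vd = 0.09614 × 182 = 17.50 L/h
At steady state, F × (Dose/τ) = Css × CL.
Dose = Css × CL × τ / F = 6.00 × 17.50 × 15.8 / 0.30 = 5530 mg

5530 mg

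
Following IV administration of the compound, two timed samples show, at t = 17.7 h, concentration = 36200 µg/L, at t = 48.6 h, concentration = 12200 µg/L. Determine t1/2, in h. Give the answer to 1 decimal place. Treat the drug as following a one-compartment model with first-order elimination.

19.7 h

k = ln(C₁/C₂) / (t₂ − t₁) = ln(36200/12200) / (48.6 − 17.7)
  = 1.088 / 30.90 = 0.03521 h⁻¹
t½ = ln2 / k = 0.693147 / 0.03521 = 19.69 h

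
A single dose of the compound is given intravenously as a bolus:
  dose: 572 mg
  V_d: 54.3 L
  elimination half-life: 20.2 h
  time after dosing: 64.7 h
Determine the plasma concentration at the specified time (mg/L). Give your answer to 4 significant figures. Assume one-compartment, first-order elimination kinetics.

1.144 mg/L

C₀ = Dose / Vd = 572.0 / 54.3 = 10.53 mg/L
k = ln2 / t½ = 0.693147 / 20.2 = 0.03431 h⁻¹
C = C₀ · e^(−k·t) = 10.53 × e^(−0.03431 × 64.7)
  = 10.53 × 0.1086 = 1.144 mg/L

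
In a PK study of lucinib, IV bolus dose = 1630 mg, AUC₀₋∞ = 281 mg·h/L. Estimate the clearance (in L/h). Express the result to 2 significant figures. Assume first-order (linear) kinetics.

5.8 L/h

CL = Dose / AUC = 1630 / 281 = 5.801 L/h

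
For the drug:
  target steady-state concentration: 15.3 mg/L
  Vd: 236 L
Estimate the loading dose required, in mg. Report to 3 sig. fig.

LD = Css × Vd = 15.3 × 236 = 3611 mg

3610 mg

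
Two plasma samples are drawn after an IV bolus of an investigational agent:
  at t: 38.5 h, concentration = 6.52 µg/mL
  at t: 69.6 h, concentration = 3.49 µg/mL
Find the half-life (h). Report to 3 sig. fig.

34.5 h

k = ln(C₁/C₂) / (t₂ − t₁) = ln(6.52/3.49) / (69.6 − 38.5)
  = 0.6250 / 31.10 = 0.02010 h⁻¹
t½ = ln2 / k = 0.693147 / 0.02010 = 34.48 h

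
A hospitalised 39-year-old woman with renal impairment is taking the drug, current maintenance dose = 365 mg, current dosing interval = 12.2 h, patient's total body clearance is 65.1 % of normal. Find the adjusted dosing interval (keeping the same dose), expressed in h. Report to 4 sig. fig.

To keep the same average steady-state level, dosing rate must scale with clearance.
CL ratio = 65.1 / 100 = 0.6510
New interval (same dose) = 12.2 / 0.6510 = 18.74 h

18.74 h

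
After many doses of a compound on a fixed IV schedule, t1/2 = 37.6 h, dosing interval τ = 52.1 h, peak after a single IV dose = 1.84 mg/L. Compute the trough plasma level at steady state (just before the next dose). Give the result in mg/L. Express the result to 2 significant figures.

k = ln2 / t½ = 0.693147 / 37.6 = 0.01843 h⁻¹
e^(−kτ) = e^(−0.01843 × 52.1) = 0.3828
Accumulation ratio R = 1 / (1 − e^(−kτ)) = 1 / (1 − 0.3828) = 1.620
Steady-state trough = C₀ × R × e^(−kτ) = 1.84 × 1.620 × 0.3828 = 1.141 mg/L

1.1 mg/L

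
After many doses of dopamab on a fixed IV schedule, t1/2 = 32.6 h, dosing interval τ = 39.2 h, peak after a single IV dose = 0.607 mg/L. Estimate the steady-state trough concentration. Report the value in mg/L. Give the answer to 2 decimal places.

0.47 mg/L

k = ln2 / t½ = 0.693147 / 32.6 = 0.02126 h⁻¹
e^(−kτ) = e^(−0.02126 × 39.2) = 0.4346
Accumulation ratio R = 1 / (1 − e^(−kτ)) = 1 / (1 − 0.4346) = 1.769
Steady-state trough = C₀ × R × e^(−kτ) = 0.607 × 1.769 × 0.4346 = 0.4667 mg/L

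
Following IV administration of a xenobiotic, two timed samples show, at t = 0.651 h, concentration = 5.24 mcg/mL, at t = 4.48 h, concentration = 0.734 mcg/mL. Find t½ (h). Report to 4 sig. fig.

k = ln(C₁/C₂) / (t₂ − t₁) = ln(5.24/0.734) / (4.48 − 0.651)
  = 1.966 / 3.829 = 0.5134 h⁻¹
t½ = ln2 / k = 0.693147 / 0.5134 = 1.350 h

1.350 h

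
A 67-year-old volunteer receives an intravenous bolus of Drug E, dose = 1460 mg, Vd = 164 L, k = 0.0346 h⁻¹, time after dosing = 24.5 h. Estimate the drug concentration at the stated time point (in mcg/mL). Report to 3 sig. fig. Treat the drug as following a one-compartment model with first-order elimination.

C₀ = Dose / Vd = 1460 / 164 = 8.902 mg/L
C = C₀ · e^(−k·t) = 8.902 × e^(−0.03460 × 24.5)
  = 8.902 × 0.4284 = 3.814 mg/L
(3.814 mg/L = 3.814 mcg/mL)

3.81 mcg/mL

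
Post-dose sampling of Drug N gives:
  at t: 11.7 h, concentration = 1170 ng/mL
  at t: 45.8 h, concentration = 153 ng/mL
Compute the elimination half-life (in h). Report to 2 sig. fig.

k = ln(C₁/C₂) / (t₂ − t₁) = ln(1170/153) / (45.8 − 11.7)
  = 2.034 / 34.10 = 0.05965 h⁻¹
t½ = ln2 / k = 0.693147 / 0.05965 = 11.62 h

12 h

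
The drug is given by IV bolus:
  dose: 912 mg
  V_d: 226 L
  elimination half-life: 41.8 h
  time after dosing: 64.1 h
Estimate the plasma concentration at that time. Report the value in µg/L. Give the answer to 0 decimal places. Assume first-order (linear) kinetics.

1394 µg/L

C₀ = Dose / Vd = 912.0 / 226 = 4.035 mg/L
k = ln2 / t½ = 0.693147 / 41.8 = 0.01658 h⁻¹
C = C₀ · e^(−k·t) = 4.035 × e^(−0.01658 × 64.1)
  = 4.035 × 0.3455 = 1.394 mg/L
Convert: 1.394 mg/L × 1000 = 1394 µg/L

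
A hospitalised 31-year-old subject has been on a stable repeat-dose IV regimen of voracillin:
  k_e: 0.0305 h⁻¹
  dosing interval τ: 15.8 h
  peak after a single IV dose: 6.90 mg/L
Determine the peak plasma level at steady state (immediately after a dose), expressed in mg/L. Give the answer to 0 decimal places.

18 mg/L

e^(−kτ) = e^(−0.03050 × 15.8) = 0.6176
Accumulation ratio R = 1 / (1 − e^(−kτ)) = 1 / (1 − 0.6176) = 2.615
Steady-state peak = C₀ × R = 6.90 × 2.615 = 18.04 mg/L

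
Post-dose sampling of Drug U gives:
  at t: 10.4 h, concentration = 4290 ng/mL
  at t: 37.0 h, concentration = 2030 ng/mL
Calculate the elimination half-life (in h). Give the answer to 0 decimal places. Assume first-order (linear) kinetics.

k = ln(C₁/C₂) / (t₂ − t₁) = ln(4290/2030) / (37.0 − 10.4)
  = 0.7483 / 26.60 = 0.02813 h⁻¹
t½ = ln2 / k = 0.693147 / 0.02813 = 24.64 h

25 h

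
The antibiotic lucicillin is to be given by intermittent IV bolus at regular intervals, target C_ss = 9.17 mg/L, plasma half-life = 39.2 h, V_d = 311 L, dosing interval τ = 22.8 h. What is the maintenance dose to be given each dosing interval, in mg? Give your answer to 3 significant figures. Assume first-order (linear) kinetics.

1150 mg

k = ln2 / t½ = 0.693147 / 39.2 = 0.01768 h⁻¹
CL = k × Vd = 0.01768 × 311 = 5.498 L/h
At steady state, Dose/τ = Css × CL.
Dose = Css × CL × τ = 9.17 × 5.498 × 22.8 = 1149 mg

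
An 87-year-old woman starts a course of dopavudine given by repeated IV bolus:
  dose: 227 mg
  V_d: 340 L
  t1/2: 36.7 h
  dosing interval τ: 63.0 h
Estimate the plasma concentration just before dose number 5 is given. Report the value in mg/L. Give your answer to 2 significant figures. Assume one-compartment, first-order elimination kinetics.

0.29 mg/L

C₀ per dose = Dose / Vd = 227 / 340 = 0.6676 mg/L
k = ln2 / t½ = 0.693147 / 36.7 = 0.01889 h⁻¹
Fraction remaining after one interval: r = e^(−kτ) = e^(−0.01889 × 63.0) = 0.3042
Before dose 5, 4 doses have been given (aged 1τ, 2τ, 3τ, 4τ).
C_trough = C₀ × (r + r² + … + r^4) = C₀ × r(1−r^4)/(1−r)
        = 0.6676 × 0.3042 × (1 − 0.008563) / (1 − 0.3042) = 0.2894 mg/L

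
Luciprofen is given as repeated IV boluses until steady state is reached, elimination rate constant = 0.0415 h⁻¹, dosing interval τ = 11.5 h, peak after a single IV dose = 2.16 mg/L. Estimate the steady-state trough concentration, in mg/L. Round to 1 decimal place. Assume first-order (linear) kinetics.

3.5 mg/L

e^(−kτ) = e^(−0.04150 × 11.5) = 0.6205
Accumulation ratio R = 1 / (1 − e^(−kτ)) = 1 / (1 − 0.6205) = 2.635
Steady-state trough = C₀ × R × e^(−kτ) = 2.16 × 2.635 × 0.6205 = 3.532 mg/L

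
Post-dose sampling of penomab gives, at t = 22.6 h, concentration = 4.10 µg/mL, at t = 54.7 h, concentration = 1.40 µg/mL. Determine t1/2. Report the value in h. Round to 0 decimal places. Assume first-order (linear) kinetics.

k = ln(C₁/C₂) / (t₂ − t₁) = ln(4.10/1.40) / (54.7 − 22.6)
  = 1.075 / 32.10 = 0.03349 h⁻¹
t½ = ln2 / k = 0.693147 / 0.03349 = 20.70 h

21 h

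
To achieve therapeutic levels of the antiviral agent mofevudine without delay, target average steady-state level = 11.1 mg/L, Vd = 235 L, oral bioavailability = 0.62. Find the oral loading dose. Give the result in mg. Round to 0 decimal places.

4207 mg

LD = Css × Vd / F = 11.1 × 235 / 0.62 = 4207 mg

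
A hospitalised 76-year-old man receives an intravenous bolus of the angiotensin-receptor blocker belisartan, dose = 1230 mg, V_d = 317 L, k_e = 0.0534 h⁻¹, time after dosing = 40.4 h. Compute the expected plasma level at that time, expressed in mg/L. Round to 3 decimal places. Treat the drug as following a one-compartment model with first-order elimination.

0.449 mg/L

C₀ = Dose / Vd = 1230 / 317 = 3.880 mg/L
C = C₀ · e^(−k·t) = 3.880 × e^(−0.05340 × 40.4)
  = 3.880 × 0.1156 = 0.4485 mg/L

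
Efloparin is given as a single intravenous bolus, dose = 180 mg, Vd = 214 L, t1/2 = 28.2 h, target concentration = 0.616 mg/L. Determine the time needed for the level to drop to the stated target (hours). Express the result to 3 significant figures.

C₀ = Dose / Vd = 180.0 / 214 = 0.8411 mg/L
k = ln2 / t½ = 0.693147 / 28.2 = 0.02458 h⁻¹
t = ln(C₀ / C) / k = ln(0.8411 / 0.616) / 0.02458
  = ln(1.365) / 0.02458 = 0.3112 / 0.02458 = 12.66 h

12.7 h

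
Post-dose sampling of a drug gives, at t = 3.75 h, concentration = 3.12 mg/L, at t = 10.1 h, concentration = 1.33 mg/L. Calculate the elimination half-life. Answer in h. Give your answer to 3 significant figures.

k = ln(C₁/C₂) / (t₂ − t₁) = ln(3.12/1.33) / (10.1 − 3.75)
  = 0.8527 / 6.350 = 0.1343 h⁻¹
t½ = ln2 / k = 0.693147 / 0.1343 = 5.161 h

5.16 h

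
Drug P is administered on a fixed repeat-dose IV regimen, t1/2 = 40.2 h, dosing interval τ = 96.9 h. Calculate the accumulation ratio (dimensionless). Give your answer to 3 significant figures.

1.23

k = ln2 / t½ = 0.693147 / 40.2 = 0.01724 h⁻¹
e^(−kτ) = e^(−0.01724 × 96.9) = 0.1881
Accumulation ratio R = 1 / (1 − e^(−kτ)) = 1 / (1 − 0.1881) = 1.232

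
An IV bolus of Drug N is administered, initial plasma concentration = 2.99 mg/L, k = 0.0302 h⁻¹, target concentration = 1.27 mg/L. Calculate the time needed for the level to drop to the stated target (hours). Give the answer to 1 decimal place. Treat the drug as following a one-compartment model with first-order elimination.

28.4 h

t = ln(C₀ / C) / k = ln(2.990 / 1.27) / 0.03020
  = ln(2.354) / 0.03020 = 0.8561 / 0.03020 = 28.35 h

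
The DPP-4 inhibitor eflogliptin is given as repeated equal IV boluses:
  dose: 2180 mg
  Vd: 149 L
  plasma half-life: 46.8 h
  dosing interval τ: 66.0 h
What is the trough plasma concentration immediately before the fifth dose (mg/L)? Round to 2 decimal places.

C₀ per dose = Dose / Vd = 2180 / 149 = 14.63 mg/L
k = ln2 / t½ = 0.693147 / 46.8 = 0.01481 h⁻¹
Fraction remaining after one interval: r = e^(−kτ) = e^(−0.01481 × 66.0) = 0.3763
Before dose 5, 4 doses have been given (aged 1τ, 2τ, 3τ, 4τ).
C_trough = C₀ × (r + r² + … + r^4) = C₀ × r(1−r^4)/(1−r)
        = 14.63 × 0.3763 × (1 − 0.02005) / (1 − 0.3763) = 8.650 mg/L

8.65 mg/L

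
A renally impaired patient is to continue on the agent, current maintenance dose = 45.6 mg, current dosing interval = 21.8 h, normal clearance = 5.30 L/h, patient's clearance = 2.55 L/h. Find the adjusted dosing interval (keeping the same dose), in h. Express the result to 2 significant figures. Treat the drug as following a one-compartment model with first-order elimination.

45 h

To keep the same average steady-state level, dosing rate must scale with clearance.
CL ratio = 2.55 / 5.30 = 0.4811
New interval (same dose) = 21.8 / 0.4811 = 45.31 h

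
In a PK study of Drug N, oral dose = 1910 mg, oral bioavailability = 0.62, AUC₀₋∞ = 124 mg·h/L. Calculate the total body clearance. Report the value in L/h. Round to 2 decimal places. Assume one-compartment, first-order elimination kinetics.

CL = F·Dose / AUC = 0.62 × 1910 / 124 = 9.550 L/h

9.55 L/h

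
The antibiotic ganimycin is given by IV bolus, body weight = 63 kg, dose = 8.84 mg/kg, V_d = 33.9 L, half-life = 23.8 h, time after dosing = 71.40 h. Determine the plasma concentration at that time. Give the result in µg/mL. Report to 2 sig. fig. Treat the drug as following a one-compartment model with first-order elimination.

Total dose = 8.84 × 63 = 556.9 mg
C₀ = Dose / Vd = 556.9 / 33.9 = 16.43 mg/L
k = ln2 / t½ = 0.693147 / 23.8 = 0.02912 h⁻¹
t / t½ = 71.40 / 23.8 = 3 half-lives
C = C₀ × (1/2)^3 = 16.43 × 0.1250 = 2.054 mg/L
(2.054 mg/L = 2.054 µg/mL)

2.1 µg/mL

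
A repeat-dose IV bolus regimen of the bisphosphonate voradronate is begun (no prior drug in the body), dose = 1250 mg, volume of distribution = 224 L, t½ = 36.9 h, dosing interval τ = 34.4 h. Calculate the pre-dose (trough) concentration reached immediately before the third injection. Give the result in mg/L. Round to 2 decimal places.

4.46 mg/L

C₀ per dose = Dose / Vd = 1250 / 224 = 5.580 mg/L
k = ln2 / t½ = 0.693147 / 36.9 = 0.01878 h⁻¹
Fraction remaining after one interval: r = e^(−kτ) = e^(−0.01878 × 34.4) = 0.5241
Before dose 3, 2 doses have been given (aged 1τ, 2τ).
C_trough = C₀ × (r + r²) = 5.580 × (0.5241 + 0.2747) = 4.457 mg/L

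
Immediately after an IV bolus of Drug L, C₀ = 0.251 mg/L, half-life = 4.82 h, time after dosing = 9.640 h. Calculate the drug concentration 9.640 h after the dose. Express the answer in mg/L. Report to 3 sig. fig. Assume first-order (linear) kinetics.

0.0628 mg/L

k = ln2 / t½ = 0.693147 / 4.82 = 0.1438 h⁻¹
t / t½ = 9.640 / 4.82 = 2 half-lives
C = C₀ × (1/2)^2 = 0.2510 × 0.2500 = 0.06275 mg/L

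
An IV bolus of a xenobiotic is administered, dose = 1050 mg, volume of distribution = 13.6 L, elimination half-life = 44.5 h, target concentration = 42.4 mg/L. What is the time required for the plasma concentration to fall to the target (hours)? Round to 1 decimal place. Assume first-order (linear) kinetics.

38.5 h

C₀ = Dose / Vd = 1050 / 13.6 = 77.21 mg/L
k = ln2 / t½ = 0.693147 / 44.5 = 0.01558 h⁻¹
t = ln(C₀ / C) / k = ln(77.21 / 42.4) / 0.01558
  = ln(1.821) / 0.01558 = 0.5994 / 0.01558 = 38.47 h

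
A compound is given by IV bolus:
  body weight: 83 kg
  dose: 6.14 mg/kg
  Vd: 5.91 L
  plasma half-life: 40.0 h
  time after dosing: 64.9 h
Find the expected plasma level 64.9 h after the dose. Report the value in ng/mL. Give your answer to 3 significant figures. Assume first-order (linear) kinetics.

Total dose = 6.14 × 83 = 509.6 mg
C₀ = Dose / Vd = 509.6 / 5.91 = 86.23 mg/L
k = ln2 / t½ = 0.693147 / 40.0 = 0.01733 h⁻¹
C = C₀ · e^(−k·t) = 86.23 × e^(−0.01733 × 64.9)
  = 86.23 × 0.3247 = 28.00 mg/L
Convert: 28.00 mg/L × 1000 = 28000 ng/mL

28000 ng/mL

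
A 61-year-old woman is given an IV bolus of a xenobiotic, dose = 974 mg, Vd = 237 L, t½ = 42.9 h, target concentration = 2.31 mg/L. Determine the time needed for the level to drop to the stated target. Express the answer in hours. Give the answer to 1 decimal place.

35.7 h

C₀ = Dose / Vd = 974.0 / 237 = 4.110 mg/L
k = ln2 / t½ = 0.693147 / 42.9 = 0.01616 h⁻¹
t = ln(C₀ / C) / k = ln(4.110 / 2.31) / 0.01616
  = ln(1.779) / 0.01616 = 0.5761 / 0.01616 = 35.65 h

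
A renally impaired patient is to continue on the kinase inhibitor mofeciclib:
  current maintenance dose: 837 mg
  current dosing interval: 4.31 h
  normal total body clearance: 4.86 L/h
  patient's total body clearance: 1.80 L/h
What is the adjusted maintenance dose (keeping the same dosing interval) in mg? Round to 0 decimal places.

310 mg

To keep the same average steady-state level, dosing rate must scale with clearance.
CL ratio = 1.80 / 4.86 = 0.3704
New dose (same interval) = 837 × 0.3704 = 310.0 mg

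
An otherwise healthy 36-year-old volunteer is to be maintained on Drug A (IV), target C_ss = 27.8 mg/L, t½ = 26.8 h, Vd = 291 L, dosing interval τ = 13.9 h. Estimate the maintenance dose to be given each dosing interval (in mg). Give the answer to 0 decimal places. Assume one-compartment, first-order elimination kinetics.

2908 mg

k = ln2 / t½ = 0.693147 / 26.8 = 0.02586 h⁻¹
CL = k × Vd = 0.02586 × 291 = 7.525 L/h
At steady state, Dose/τ = Css × CL.
Dose = Css × CL × τ = 27.8 × 7.525 × 13.9 = 2908 mg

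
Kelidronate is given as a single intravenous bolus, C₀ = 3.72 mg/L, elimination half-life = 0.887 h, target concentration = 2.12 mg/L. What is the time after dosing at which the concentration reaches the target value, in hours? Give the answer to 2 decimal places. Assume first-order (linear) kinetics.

k = ln2 / t½ = 0.693147 / 0.887 = 0.7815 h⁻¹
t = ln(C₀ / C) / k = ln(3.720 / 2.12) / 0.7815
  = ln(1.755) / 0.7815 = 0.5625 / 0.7815 = 0.7198 h

0.72 h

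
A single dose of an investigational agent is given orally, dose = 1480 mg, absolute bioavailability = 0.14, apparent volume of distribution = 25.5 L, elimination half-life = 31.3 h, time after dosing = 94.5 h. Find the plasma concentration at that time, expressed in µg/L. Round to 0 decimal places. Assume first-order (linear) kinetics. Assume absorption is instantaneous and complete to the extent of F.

1002 µg/L

Amount reaching circulation = F × Dose = 0.14 × 1480 = 207.2 mg
C₀ = F·Dose / Vd = 207.2 / 25.5 = 8.125 mg/L
k = ln2 / t½ = 0.693147 / 31.3 = 0.02215 h⁻¹
C = C₀ · e^(−k·t) = 8.125 × e^(−0.02215 × 94.5)
  = 8.125 × 0.1233 = 1.002 mg/L
Convert: 1.002 mg/L × 1000 = 1002 µg/L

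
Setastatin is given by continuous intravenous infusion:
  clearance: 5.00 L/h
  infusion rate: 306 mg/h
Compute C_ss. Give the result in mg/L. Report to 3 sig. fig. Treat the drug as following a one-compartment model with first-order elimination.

At steady state Css = R₀ / CL = 306 / 5.000 = 61.20 mg/L

61.2 mg/L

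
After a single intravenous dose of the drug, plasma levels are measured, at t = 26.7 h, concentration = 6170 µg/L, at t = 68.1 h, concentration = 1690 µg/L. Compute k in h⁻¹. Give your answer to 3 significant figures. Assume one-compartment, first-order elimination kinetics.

0.0313 h⁻¹

k = ln(C₁/C₂) / (t₂ − t₁) = ln(6170/1690) / (68.1 − 26.7)
  = 1.295 / 41.40 = 0.03128 h⁻¹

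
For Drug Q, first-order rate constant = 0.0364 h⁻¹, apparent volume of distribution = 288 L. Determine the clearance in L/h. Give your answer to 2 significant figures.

CL = k × Vd = 0.0364 × 288 = 10.48 L/h

10 L/h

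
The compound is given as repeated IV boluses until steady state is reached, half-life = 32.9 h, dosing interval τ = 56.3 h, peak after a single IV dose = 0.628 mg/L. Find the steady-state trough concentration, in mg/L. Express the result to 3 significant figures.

0.276 mg/L

k = ln2 / t½ = 0.693147 / 32.9 = 0.02107 h⁻¹
e^(−kτ) = e^(−0.02107 × 56.3) = 0.3054
Accumulation ratio R = 1 / (1 − e^(−kτ)) = 1 / (1 − 0.3054) = 1.440
Steady-state trough = C₀ × R × e^(−kτ) = 0.628 × 1.440 × 0.3054 = 0.2762 mg/L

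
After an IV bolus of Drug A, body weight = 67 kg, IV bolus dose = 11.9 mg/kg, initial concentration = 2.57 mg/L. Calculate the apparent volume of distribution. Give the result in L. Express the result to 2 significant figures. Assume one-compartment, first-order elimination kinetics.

310 L

Dose = 11.9 × 67 = 797.3 mg
Vd = Dose / C₀ = 797.3 / 2.57 = 310.2 L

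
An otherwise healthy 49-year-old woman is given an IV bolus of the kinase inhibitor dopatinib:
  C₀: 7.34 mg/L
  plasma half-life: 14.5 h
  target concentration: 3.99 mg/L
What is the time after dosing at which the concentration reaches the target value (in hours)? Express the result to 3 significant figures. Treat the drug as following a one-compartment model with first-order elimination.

k = ln2 / t½ = 0.693147 / 14.5 = 0.04780 h⁻¹
t = ln(C₀ / C) / k = ln(7.340 / 3.99) / 0.04780
  = ln(1.840) / 0.04780 = 0.6098 / 0.04780 = 12.76 h

12.8 h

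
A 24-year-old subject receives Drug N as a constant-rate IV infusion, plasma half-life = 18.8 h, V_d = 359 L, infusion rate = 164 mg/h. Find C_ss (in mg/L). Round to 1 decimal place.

12.4 mg/L

k = ln2 / t½ = 0.693147 / 18.8 = 0.03687 h⁻¹
CL = k × Vd = 0.03687 × 359 = 13.24 L/h
At steady state Css = R₀ / CL = 164 / 13.24 = 12.39 mg/L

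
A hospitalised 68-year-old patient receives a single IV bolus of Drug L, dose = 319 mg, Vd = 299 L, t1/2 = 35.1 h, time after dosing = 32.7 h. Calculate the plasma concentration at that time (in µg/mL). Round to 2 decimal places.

C₀ = Dose / Vd = 319.0 / 299 = 1.067 mg/L
k = ln2 / t½ = 0.693147 / 35.1 = 0.01975 h⁻¹
C = C₀ · e^(−k·t) = 1.067 × e^(−0.01975 × 32.7)
  = 1.067 × 0.5242 = 0.5593 mg/L
(0.5593 mg/L = 0.5593 µg/mL)

0.56 µg/mL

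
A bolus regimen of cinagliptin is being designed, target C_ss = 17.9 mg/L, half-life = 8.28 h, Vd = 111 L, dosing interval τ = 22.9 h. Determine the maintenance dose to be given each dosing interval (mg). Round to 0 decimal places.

3809 mg

k = ln2 / t½ = 0.693147 / 8.28 = 0.08371 h⁻¹
CL = k × Vd = 0.08371 × 111 = 9.292 L/h
At steady state, Dose/τ = Css × CL.
Dose = Css × CL × τ = 17.9 × 9.292 × 22.9 = 3809 mg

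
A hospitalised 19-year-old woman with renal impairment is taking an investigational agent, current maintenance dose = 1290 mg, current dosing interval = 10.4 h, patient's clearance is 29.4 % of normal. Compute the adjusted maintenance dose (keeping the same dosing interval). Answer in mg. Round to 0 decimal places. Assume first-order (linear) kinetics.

379 mg

To keep the same average steady-state level, dosing rate must scale with clearance.
CL ratio = 29.4 / 100 = 0.2940
New dose (same interval) = 1290 × 0.2940 = 379.3 mg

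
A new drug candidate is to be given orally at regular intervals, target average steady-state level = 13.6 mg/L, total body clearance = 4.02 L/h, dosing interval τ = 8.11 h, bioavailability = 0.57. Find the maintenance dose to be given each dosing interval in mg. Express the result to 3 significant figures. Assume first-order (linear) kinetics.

778 mg

At steady state, F × (Dose/τ) = Css × CL.
Dose = Css × CL × τ / F = 13.6 × 4.020 × 8.11 / 0.57 = 777.9 mg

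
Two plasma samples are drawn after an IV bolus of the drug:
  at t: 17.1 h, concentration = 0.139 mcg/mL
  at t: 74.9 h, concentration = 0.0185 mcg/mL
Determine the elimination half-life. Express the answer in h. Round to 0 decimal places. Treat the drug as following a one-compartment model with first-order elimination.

k = ln(C₁/C₂) / (t₂ − t₁) = ln(0.139/0.0185) / (74.9 − 17.1)
  = 2.017 / 57.80 = 0.03490 h⁻¹
t½ = ln2 / k = 0.693147 / 0.03490 = 19.86 h

20 h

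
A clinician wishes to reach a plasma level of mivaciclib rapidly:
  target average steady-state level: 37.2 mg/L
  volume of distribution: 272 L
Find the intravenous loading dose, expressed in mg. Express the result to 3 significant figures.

10100 mg

LD = Css × Vd = 37.2 × 272 = 10120 mg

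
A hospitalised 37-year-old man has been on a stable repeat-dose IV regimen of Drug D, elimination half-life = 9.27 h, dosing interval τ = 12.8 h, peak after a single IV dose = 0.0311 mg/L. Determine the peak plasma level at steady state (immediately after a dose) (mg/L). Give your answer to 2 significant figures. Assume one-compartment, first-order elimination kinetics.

k = ln2 / t½ = 0.693147 / 9.27 = 0.07477 h⁻¹
e^(−kτ) = e^(−0.07477 × 12.8) = 0.3840
Accumulation ratio R = 1 / (1 − e^(−kτ)) = 1 / (1 − 0.3840) = 1.623
Steady-state peak = C₀ × R = 0.0311 × 1.623 = 0.05048 mg/L

0.050 mg/L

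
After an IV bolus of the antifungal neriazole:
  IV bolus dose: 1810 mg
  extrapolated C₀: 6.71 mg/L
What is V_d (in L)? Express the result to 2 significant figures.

270 L

Vd = Dose / C₀ = 1810 / 6.71 = 269.7 L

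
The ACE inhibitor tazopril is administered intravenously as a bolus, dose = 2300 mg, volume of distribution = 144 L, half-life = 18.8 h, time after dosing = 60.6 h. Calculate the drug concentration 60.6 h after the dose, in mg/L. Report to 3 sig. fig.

C₀ = Dose / Vd = 2300 / 144 = 15.97 mg/L
k = ln2 / t½ = 0.693147 / 18.8 = 0.03687 h⁻¹
C = C₀ · e^(−k·t) = 15.97 × e^(−0.03687 × 60.6)
  = 15.97 × 0.1071 = 1.710 mg/L

1.71 mg/L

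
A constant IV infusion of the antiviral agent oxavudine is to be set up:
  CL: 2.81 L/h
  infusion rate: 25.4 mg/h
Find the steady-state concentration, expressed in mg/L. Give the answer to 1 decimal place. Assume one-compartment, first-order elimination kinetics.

At steady state Css = R₀ / CL = 25.4 / 2.810 = 9.039 mg/L

9.0 mg/L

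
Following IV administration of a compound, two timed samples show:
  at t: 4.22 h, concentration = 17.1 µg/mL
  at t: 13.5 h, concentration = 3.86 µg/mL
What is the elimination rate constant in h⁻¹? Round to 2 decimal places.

0.16 h⁻¹

k = ln(C₁/C₂) / (t₂ − t₁) = ln(17.1/3.86) / (13.5 − 4.22)
  = 1.488 / 9.280 = 0.1603 h⁻¹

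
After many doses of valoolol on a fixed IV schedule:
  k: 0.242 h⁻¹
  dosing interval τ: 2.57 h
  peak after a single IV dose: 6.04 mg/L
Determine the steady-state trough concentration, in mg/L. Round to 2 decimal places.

7.00 mg/L

e^(−kτ) = e^(−0.2420 × 2.57) = 0.5369
Accumulation ratio R = 1 / (1 − e^(−kτ)) = 1 / (1 − 0.5369) = 2.159
Steady-state trough = C₀ × R × e^(−kτ) = 6.04 × 2.159 × 0.5369 = 7.001 mg/L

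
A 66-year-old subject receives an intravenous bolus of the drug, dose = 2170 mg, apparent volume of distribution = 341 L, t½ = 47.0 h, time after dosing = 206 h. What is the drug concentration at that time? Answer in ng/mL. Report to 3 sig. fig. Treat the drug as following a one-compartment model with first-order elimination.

305 ng/mL

C₀ = Dose / Vd = 2170 / 341 = 6.364 mg/L
k = ln2 / t½ = 0.693147 / 47.0 = 0.01475 h⁻¹
C = C₀ · e^(−k·t) = 6.364 × e^(−0.01475 × 206)
  = 6.364 × 0.04791 = 0.3049 mg/L
Convert: 0.3049 mg/L × 1000 = 304.9 ng/mL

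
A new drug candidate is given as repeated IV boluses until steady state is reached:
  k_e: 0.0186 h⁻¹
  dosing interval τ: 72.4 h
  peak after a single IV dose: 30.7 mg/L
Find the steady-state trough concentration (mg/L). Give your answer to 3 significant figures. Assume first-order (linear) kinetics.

e^(−kτ) = e^(−0.01860 × 72.4) = 0.2601
Accumulation ratio R = 1 / (1 − e^(−kτ)) = 1 / (1 − 0.2601) = 1.352
Steady-state trough = C₀ × R × e^(−kτ) = 30.7 × 1.352 × 0.2601 = 10.80 mg/L

10.8 mg/L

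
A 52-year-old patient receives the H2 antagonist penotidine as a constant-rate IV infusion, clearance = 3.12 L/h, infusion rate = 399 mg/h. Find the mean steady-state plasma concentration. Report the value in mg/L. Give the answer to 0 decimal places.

128 mg/L

At steady state Css = R₀ / CL = 399 / 3.120 = 127.9 mg/L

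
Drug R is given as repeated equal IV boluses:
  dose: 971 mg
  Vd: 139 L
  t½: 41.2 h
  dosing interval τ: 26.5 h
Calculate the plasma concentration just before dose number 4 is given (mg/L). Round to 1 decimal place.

C₀ per dose = Dose / Vd = 971 / 139 = 6.986 mg/L
k = ln2 / t½ = 0.693147 / 41.2 = 0.01682 h⁻¹
Fraction remaining after one interval: r = e^(−kτ) = e^(−0.01682 × 26.5) = 0.6404
Before dose 4, 3 doses have been given (aged 1τ, 2τ, 3τ).
C_trough = C₀ × (r + r² + … + r^3) = C₀ × r(1−r^3)/(1−r)
        = 6.986 × 0.6404 × (1 − 0.2626) / (1 − 0.6404) = 9.174 mg/L

9.2 mg/L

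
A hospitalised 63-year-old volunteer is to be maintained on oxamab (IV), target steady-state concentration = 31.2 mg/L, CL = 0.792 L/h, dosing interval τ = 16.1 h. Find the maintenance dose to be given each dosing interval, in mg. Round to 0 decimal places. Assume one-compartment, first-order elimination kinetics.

At steady state, Dose/τ = Css × CL.
Dose = Css × CL × τ = 31.2 × 0.7920 × 16.1 = 397.8 mg

398 mg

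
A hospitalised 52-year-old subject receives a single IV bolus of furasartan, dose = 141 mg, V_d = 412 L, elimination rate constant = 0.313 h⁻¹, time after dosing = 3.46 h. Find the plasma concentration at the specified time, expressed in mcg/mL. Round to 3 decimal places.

0.116 mcg/mL

C₀ = Dose / Vd = 141.0 / 412 = 0.3422 mg/L
C = C₀ · e^(−k·t) = 0.3422 × e^(−0.3130 × 3.46)
  = 0.3422 × 0.3386 = 0.1159 mg/L
(0.1159 mg/L = 0.1159 mcg/mL)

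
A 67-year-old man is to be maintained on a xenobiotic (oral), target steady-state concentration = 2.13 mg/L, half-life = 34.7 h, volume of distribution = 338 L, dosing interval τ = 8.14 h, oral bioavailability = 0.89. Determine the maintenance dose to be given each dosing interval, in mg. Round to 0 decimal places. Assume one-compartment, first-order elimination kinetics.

k = ln2 / t½ = 0.693147 / 34.7 = 0.01998 h⁻¹
CL = k × Vd = 0.01998 × 338 = 6.753 L/h
At steady state, F × (Dose/τ) = Css × CL.
Dose = Css × CL × τ / F = 2.13 × 6.753 × 8.14 / 0.89 = 131.6 mg

132 mg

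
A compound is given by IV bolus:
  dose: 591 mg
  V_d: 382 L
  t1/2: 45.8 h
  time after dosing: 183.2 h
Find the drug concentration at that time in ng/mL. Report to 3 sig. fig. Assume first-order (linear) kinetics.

C₀ = Dose / Vd = 591.0 / 382 = 1.547 mg/L
k = ln2 / t½ = 0.693147 / 45.8 = 0.01513 h⁻¹
t / t½ = 183.2 / 45.8 = 4 half-lives
C = C₀ × (1/2)^4 = 1.547 × 0.06250 = 0.09669 mg/L
Convert: 0.09669 mg/L × 1000 = 96.69 ng/mL

96.7 ng/mL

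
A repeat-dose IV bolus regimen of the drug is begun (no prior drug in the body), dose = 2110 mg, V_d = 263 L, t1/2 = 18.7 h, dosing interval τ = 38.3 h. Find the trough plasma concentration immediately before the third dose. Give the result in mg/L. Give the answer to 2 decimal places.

C₀ per dose = Dose / Vd = 2110 / 263 = 8.023 mg/L
k = ln2 / t½ = 0.693147 / 18.7 = 0.03707 h⁻¹
Fraction remaining after one interval: r = e^(−kτ) = e^(−0.03707 × 38.3) = 0.2418
Before dose 3, 2 doses have been given (aged 1τ, 2τ).
C_trough = C₀ × (r + r²) = 8.023 × (0.2418 + 0.05847) = 2.409 mg/L

2.41 mg/L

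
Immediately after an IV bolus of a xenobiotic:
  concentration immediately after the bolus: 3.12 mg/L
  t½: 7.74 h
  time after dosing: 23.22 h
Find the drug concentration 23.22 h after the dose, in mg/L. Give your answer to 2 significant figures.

k = ln2 / t½ = 0.693147 / 7.74 = 0.08955 h⁻¹
t / t½ = 23.22 / 7.74 = 3 half-lives
C = C₀ × (1/2)^3 = 3.120 × 0.1250 = 0.3900 mg/L

0.39 mg/L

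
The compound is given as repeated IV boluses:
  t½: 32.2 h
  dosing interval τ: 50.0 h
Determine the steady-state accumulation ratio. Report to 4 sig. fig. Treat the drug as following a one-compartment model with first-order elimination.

1.517

k = ln2 / t½ = 0.693147 / 32.2 = 0.02153 h⁻¹
e^(−kτ) = e^(−0.02153 × 50.0) = 0.3408
Accumulation ratio R = 1 / (1 − e^(−kτ)) = 1 / (1 − 0.3408) = 1.517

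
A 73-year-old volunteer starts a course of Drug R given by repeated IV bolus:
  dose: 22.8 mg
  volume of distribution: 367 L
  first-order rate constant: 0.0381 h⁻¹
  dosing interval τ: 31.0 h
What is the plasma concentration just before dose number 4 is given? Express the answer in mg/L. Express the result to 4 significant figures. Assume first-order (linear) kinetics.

0.02672 mg/L

C₀ per dose = Dose / Vd = 22.8 / 367 = 0.06213 mg/L
Fraction remaining after one interval: r = e^(−kτ) = e^(−0.03810 × 31.0) = 0.3069
Before dose 4, 3 doses have been given (aged 1τ, 2τ, 3τ).
C_trough = C₀ × (r + r² + … + r^3) = C₀ × r(1−r^3)/(1−r)
        = 0.06213 × 0.3069 × (1 − 0.02891) / (1 − 0.3069) = 0.02672 mg/L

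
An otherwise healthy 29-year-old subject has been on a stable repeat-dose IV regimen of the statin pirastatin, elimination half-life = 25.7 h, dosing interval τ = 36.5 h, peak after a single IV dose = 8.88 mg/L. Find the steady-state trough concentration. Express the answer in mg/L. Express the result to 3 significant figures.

k = ln2 / t½ = 0.693147 / 25.7 = 0.02697 h⁻¹
e^(−kτ) = e^(−0.02697 × 36.5) = 0.3737
Accumulation ratio R = 1 / (1 − e^(−kτ)) = 1 / (1 − 0.3737) = 1.597
Steady-state trough = C₀ × R × e^(−kτ) = 8.88 × 1.597 × 0.3737 = 5.300 mg/L

5.30 mg/L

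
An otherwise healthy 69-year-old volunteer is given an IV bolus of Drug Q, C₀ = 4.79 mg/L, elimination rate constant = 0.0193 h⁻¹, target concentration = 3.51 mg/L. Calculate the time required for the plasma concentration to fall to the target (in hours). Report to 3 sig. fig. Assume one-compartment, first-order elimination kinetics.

16.1 h

t = ln(C₀ / C) / k = ln(4.790 / 3.51) / 0.01930
  = ln(1.365) / 0.01930 = 0.3112 / 0.01930 = 16.12 h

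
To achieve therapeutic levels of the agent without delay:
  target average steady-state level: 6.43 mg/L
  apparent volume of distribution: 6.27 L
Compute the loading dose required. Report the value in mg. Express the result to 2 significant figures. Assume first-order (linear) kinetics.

40 mg

LD = Css × Vd = 6.43 × 6.27 = 40.32 mg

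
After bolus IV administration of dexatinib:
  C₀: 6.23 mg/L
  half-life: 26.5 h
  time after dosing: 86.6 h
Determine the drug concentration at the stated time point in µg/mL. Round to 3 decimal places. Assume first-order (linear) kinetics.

k = ln2 / t½ = 0.693147 / 26.5 = 0.02616 h⁻¹
C = C₀ · e^(−k·t) = 6.230 × e^(−0.02616 × 86.6)
  = 6.230 × 0.1038 = 0.6467 mg/L
(0.6467 mg/L = 0.6467 µg/mL)

0.647 µg/mL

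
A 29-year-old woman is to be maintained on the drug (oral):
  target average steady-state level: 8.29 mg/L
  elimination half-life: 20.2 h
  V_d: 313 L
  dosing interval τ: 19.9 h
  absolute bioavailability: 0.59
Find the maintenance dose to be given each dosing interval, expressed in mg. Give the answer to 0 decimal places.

k = ln2 / t½ = 0.693147 / 20.2 = 0.03431 h⁻¹
CL = k × Vd = 0.03431 × 313 = 10.74 L/h
At steady state, F × (Dose/τ) = Css × CL.
Dose = Css × CL × τ / F = 8.29 × 10.74 × 19.9 / 0.59 = 3003 mg

3003 mg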